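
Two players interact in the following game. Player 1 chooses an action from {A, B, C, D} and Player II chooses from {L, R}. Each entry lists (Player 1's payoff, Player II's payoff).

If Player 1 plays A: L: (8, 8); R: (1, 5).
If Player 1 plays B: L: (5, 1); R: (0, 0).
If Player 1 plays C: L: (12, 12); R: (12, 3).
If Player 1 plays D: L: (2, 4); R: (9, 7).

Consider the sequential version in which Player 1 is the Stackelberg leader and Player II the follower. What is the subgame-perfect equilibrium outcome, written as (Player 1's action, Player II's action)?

(C, L)

Solve by backward induction (Player 1 leads).
- A: Player II compares 8, 5 and picks L; Player 1 would get 8.
- B: Player II compares 1, 0 and picks L; Player 1 would get 5.
- C: Player II compares 12, 3 and picks L; Player 1 would get 12.
- D: Player II compares 4, 7 and picks R; Player 1 would get 9.
Maximizing over 8, 5, 12, 9, Player 1 chooses C. Subgame-perfect outcome: (C, L) with payoffs (12, 12).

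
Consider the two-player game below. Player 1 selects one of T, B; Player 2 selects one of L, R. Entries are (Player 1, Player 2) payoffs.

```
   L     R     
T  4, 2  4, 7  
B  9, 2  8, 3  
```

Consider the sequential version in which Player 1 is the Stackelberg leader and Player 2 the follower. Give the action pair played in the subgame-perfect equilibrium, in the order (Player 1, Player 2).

Player 2 best-responds to each possible Player 1 move:
- T: Player 2 compares 2, 7 and picks R; Player 1 would get 4.
- B: Player 2 compares 2, 3 and picks R; Player 1 would get 8.
Among 4, 8, the best is 8 at B. Subgame-perfect outcome: (B, R) with payoffs (8, 3).

(B, R)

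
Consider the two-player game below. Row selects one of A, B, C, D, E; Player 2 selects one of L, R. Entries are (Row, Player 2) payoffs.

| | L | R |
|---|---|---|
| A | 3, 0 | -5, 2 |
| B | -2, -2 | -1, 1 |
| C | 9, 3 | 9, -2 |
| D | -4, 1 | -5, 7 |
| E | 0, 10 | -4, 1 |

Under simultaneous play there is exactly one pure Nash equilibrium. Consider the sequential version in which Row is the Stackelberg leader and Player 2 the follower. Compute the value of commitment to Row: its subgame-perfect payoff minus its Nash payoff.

0

Work backward from Player 2's decision.
- A → Player 2 plays R (best of 0, 2); Row gets -5.
- B → Player 2 plays R (best of -2, 1); Row gets -1.
- C → Player 2 plays L (best of 3, -2); Row gets 9.
- D → Player 2 plays R (best of 1, 7); Row gets -5.
- E → Player 2 plays L (best of 10, 1); Row gets 0.
Maximizing over -5, -1, 9, -5, 0, Row chooses C. Subgame-perfect outcome: (C, L) with payoffs (9, 3).
For the simultaneous game, intersect best replies.
Row's best replies: L→C; R→C.
Player 2's best replies: A→R; B→R; C→L; D→R; E→L.
The unique mutual best reply is (C, L), giving (9, 3).
Row's commitment gain: 9 − 9 = 0.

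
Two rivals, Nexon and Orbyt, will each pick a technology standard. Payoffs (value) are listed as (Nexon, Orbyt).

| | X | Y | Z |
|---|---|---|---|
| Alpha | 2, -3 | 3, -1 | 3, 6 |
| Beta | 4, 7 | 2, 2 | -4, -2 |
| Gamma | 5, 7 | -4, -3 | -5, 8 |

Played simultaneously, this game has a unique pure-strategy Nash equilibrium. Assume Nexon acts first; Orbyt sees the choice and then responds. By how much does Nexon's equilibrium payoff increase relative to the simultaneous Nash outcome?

Orbyt best-responds to each possible Nexon move:
- Alpha → Orbyt plays Z (best of -3, -1, 6); Nexon gets 3.
- Beta → Orbyt plays X (best of 7, 2, -2); Nexon gets 4.
- Gamma → Orbyt plays Z (best of 7, -3, 8); Nexon gets -5.
Nexon's induced payoffs are 3, 4, -5, so Nexon commits to Beta. Subgame-perfect outcome: (Beta, X) with payoffs (4, 7).
Now find the simultaneous Nash equilibrium.
Nexon's best replies: X→Gamma; Y→Alpha; Z→Alpha.
Orbyt's best replies: Alpha→Z; Beta→X; Gamma→Z.
The unique mutual best reply is (Alpha, Z), giving (3, 6).
Nexon's commitment gain: 4 − 3 = 1.

1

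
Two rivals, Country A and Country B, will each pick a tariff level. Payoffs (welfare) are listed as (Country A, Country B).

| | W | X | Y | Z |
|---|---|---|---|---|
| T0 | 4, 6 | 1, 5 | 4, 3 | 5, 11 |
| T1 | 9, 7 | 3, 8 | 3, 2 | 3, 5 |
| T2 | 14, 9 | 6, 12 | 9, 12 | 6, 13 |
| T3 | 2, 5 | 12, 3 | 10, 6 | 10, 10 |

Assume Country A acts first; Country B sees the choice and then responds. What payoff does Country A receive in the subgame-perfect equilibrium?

Solve by backward induction (Country A leads).
- T0 → Country B plays Z (best of 6, 5, 3, 11); Country A gets 5.
- T1 → Country B plays X (best of 7, 8, 2, 5); Country A gets 3.
- T2 → Country B plays Z (best of 9, 12, 12, 13); Country A gets 6.
- T3 → Country B plays Z (best of 5, 3, 6, 10); Country A gets 10.
Maximizing over 5, 3, 6, 10, Country A chooses T3. Subgame-perfect outcome: (T3, Z) with payoffs (10, 10).

10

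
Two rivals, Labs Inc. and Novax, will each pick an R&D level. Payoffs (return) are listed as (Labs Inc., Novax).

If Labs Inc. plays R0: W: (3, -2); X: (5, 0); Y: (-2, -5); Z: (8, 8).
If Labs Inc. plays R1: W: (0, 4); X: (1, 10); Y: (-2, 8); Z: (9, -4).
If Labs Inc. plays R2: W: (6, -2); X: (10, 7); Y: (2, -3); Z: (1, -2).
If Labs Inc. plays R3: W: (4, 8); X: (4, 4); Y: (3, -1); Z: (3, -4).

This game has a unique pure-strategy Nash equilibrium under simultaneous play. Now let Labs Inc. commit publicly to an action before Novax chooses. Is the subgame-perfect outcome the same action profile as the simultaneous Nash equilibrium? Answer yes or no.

Solve by backward induction (Labs Inc. leads).
- R0: Novax compares -2, 0, -5, 8 and picks Z; Labs Inc. would get 8.
- R1: Novax compares 4, 10, 8, -4 and picks X; Labs Inc. would get 1.
- R2: Novax compares -2, 7, -3, -2 and picks X; Labs Inc. would get 10.
- R3: Novax compares 8, 4, -1, -4 and picks W; Labs Inc. would get 4.
Labs Inc.'s induced payoffs are 8, 1, 10, 4, so Labs Inc. commits to R2. Subgame-perfect outcome: (R2, X) with payoffs (10, 7).
For the simultaneous game, intersect best replies.
Labs Inc.'s best replies: W→R2; X→R2; Y→R3; Z→R1.
Novax's best replies: R0→Z; R1→X; R2→X; R3→W.
The unique mutual best reply is (R2, X), giving (10, 7).
Sequential outcome (R2, X) coincides with the Nash profile (R2, X).

yes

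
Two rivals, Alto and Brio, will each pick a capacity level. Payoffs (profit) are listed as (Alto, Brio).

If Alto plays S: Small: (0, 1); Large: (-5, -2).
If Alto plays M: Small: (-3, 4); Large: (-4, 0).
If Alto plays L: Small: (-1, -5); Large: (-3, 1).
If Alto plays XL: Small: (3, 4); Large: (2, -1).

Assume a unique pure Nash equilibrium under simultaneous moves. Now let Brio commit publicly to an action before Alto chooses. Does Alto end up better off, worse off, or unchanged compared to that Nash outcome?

Backward induction with Brio moving first.
- Small → Alto plays XL (best of 0, -3, -1, 3); Brio gets 4.
- Large → Alto plays XL (best of -5, -4, -3, 2); Brio gets -1.
Maximizing over 4, -1, Brio chooses Small. Subgame-perfect outcome: (XL, Small) with payoffs (3, 4).
For the simultaneous game, intersect best replies.
Alto's best replies: Small→XL; Large→XL.
Brio's best replies: S→Small; M→Small; L→Large; XL→Small.
The unique mutual best reply is (XL, Small), giving (3, 4).
Alto earns 3 sequentially versus 3 at the Nash outcome: unchanged.

unchanged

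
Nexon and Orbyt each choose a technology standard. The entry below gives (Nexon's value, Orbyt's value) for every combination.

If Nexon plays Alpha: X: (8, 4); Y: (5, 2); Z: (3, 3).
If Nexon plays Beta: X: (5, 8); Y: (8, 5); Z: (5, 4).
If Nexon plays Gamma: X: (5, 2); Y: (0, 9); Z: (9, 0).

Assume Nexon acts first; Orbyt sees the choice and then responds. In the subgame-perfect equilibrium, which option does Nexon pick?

Orbyt best-responds to each possible Nexon move:
- Alpha → Orbyt plays X (best of 4, 2, 3); Nexon gets 8.
- Beta → Orbyt plays X (best of 8, 5, 4); Nexon gets 5.
- Gamma → Orbyt plays Y (best of 2, 9, 0); Nexon gets 0.
Among 8, 5, 0, the best is 8 at Alpha. Subgame-perfect outcome: (Alpha, X) with payoffs (8, 4).

Alpha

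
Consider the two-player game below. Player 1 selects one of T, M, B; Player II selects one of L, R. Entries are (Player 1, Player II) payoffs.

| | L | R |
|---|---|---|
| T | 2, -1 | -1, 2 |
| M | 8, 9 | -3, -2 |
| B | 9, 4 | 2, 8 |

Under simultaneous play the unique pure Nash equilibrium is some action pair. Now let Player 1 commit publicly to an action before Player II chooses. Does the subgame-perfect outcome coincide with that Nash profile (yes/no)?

Work backward from Player II's decision.
- T: Player II compares -1, 2 and picks R; Player 1 would get -1.
- M: Player II compares 9, -2 and picks L; Player 1 would get 8.
- B: Player II compares 4, 8 and picks R; Player 1 would get 2.
Maximizing over -1, 8, 2, Player 1 chooses M. Subgame-perfect outcome: (M, L) with payoffs (8, 9).
Under simultaneous play:
Player 1's best replies: L→B; R→B.
Player II's best replies: T→R; M→L; B→R.
Only (B, R) has each player best-responding; Nash payoffs (2, 8).
Sequential outcome (M, L) differs from the Nash profile (B, R).

no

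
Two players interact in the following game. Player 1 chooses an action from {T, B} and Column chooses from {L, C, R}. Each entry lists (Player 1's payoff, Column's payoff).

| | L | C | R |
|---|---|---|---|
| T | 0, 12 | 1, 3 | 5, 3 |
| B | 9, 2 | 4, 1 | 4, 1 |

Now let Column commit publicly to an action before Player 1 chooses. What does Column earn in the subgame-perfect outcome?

Player 1 best-responds to each possible Column move:
- L → Player 1 plays B (best of 0, 9); Column gets 2.
- C → Player 1 plays B (best of 1, 4); Column gets 1.
- R → Player 1 plays T (best of 5, 4); Column gets 3.
Maximizing over 2, 1, 3, Column chooses R. Subgame-perfect outcome: (T, R) with payoffs (5, 3).

3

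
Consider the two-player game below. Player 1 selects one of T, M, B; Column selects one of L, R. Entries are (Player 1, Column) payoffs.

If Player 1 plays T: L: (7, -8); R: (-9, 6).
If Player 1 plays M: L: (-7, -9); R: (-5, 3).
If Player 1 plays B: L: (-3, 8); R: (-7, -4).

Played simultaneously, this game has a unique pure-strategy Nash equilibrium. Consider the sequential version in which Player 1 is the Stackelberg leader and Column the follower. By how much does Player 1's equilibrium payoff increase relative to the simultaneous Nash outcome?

2

Backward induction with Player 1 moving first.
- T → Column plays R (best of -8, 6); Player 1 gets -9.
- M → Column plays R (best of -9, 3); Player 1 gets -5.
- B → Column plays L (best of 8, -4); Player 1 gets -3.
Player 1's induced payoffs are -9, -5, -3, so Player 1 commits to B. Subgame-perfect outcome: (B, L) with payoffs (-3, 8).
For the simultaneous game, intersect best replies.
Player 1's best replies: L→T; R→M.
Column's best replies: T→R; M→R; B→L.
Only (M, R) has each player best-responding; Nash payoffs (-5, 3).
Player 1's commitment gain: -3 − -5 = 2.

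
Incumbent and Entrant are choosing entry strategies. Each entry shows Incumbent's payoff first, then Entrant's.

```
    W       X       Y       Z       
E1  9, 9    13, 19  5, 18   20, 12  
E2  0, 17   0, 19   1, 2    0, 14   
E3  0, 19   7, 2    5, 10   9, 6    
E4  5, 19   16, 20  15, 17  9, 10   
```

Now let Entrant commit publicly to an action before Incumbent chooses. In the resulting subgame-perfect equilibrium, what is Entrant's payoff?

Incumbent best-responds to each possible Entrant move:
- W: BR = E1, leader payoff 9.
- X: BR = E4, leader payoff 20.
- Y: BR = E4, leader payoff 17.
- Z: BR = E1, leader payoff 12.
Maximizing over 9, 20, 17, 12, Entrant chooses X. Subgame-perfect outcome: (E4, X) with payoffs (16, 20).

20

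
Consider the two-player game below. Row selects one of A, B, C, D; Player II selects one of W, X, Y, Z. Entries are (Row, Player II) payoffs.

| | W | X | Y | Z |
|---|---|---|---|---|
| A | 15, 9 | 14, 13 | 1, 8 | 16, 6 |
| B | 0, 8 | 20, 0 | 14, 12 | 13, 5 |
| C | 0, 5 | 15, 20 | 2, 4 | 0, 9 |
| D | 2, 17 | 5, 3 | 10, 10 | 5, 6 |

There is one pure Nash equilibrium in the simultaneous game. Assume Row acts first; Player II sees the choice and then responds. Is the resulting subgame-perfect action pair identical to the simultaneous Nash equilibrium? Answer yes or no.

Solve by backward induction (Row leads).
- A: BR = X, leader payoff 14.
- B: BR = Y, leader payoff 14.
- C: BR = X, leader payoff 15.
- D: BR = W, leader payoff 2.
Among 14, 14, 15, 2, the best is 15 at C. Subgame-perfect outcome: (C, X) with payoffs (15, 20).
Under simultaneous play:
Row's best replies: W→A; X→B; Y→B; Z→A.
Player II's best replies: A→X; B→Y; C→X; D→W.
Only (B, Y) has each player best-responding; Nash payoffs (14, 12).
Sequential outcome (C, X) differs from the Nash profile (B, Y).

no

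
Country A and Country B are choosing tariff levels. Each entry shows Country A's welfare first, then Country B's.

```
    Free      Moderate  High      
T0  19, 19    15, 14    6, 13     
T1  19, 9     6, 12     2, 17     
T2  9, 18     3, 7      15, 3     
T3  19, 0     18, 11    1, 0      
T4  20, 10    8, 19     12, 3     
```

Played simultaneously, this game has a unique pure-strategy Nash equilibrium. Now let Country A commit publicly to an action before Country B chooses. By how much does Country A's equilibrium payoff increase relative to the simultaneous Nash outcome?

1

Country B best-responds to each possible Country A move:
- T0 → Country B plays Free (best of 19, 14, 13); Country A gets 19.
- T1 → Country B plays High (best of 9, 12, 17); Country A gets 2.
- T2 → Country B plays Free (best of 18, 7, 3); Country A gets 9.
- T3 → Country B plays Moderate (best of 0, 11, 0); Country A gets 18.
- T4 → Country B plays Moderate (best of 10, 19, 3); Country A gets 8.
Maximizing over 19, 2, 9, 18, 8, Country A chooses T0. Subgame-perfect outcome: (T0, Free) with payoffs (19, 19).
For the simultaneous game, intersect best replies.
Country A's best replies: Free→T4; Moderate→T3; High→T2.
Country B's best replies: T0→Free; T1→High; T2→Free; T3→Moderate; T4→Moderate.
Only (T3, Moderate) has each player best-responding; Nash payoffs (18, 11).
Country A's commitment gain: 19 − 18 = 1.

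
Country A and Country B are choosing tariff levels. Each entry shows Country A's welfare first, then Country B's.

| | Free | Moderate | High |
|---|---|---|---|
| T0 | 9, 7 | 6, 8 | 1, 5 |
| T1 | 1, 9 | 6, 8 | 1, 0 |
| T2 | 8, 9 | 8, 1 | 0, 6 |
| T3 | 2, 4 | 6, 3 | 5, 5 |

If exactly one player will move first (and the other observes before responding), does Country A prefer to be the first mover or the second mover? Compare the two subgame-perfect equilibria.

second

If Country A leads: Country B's best replies are T0→Moderate, T1→Free, T2→Free, T3→High; Country A's induced payoffs 6, 1, 8, 5; outcome (T2, Free), payoffs (8, 9).
If Country B leads: Country A's best replies are Free→T0, Moderate→T2, High→T3; Country B's induced payoffs 7, 1, 5; outcome (T0, Free), payoffs (9, 7).
Country A gets 8 moving first and 9 moving second, so Country A prefers to move second.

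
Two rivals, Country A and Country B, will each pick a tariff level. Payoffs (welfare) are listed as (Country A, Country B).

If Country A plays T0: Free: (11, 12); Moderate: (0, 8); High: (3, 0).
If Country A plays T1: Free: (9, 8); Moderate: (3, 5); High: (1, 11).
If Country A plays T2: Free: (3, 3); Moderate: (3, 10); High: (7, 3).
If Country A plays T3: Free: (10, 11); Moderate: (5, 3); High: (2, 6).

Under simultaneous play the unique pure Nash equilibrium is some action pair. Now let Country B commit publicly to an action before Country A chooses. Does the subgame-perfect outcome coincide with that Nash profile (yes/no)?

yes

Country A best-responds to each possible Country B move:
- Free: BR = T0, leader payoff 12.
- Moderate: BR = T3, leader payoff 3.
- High: BR = T2, leader payoff 3.
Country B's induced payoffs are 12, 3, 3, so Country B commits to Free. Subgame-perfect outcome: (T0, Free) with payoffs (11, 12).
Now find the simultaneous Nash equilibrium.
Country A's best replies: Free→T0; Moderate→T3; High→T2.
Country B's best replies: T0→Free; T1→High; T2→Moderate; T3→Free.
Only (T0, Free) has each player best-responding; Nash payoffs (11, 12).
Sequential outcome (T0, Free) coincides with the Nash profile (T0, Free).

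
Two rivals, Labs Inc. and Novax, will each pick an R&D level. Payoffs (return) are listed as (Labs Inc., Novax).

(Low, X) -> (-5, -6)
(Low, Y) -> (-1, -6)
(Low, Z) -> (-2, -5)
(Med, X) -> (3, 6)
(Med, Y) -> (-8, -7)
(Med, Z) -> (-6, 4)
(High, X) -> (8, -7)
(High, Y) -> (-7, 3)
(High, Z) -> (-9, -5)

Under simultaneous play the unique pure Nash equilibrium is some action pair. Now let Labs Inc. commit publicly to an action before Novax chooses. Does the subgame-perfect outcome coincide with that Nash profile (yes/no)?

no

Solve by backward induction (Labs Inc. leads).
- Low → Novax plays Z (best of -6, -6, -5); Labs Inc. gets -2.
- Med → Novax plays X (best of 6, -7, 4); Labs Inc. gets 3.
- High → Novax plays Y (best of -7, 3, -5); Labs Inc. gets -7.
Among -2, 3, -7, the best is 3 at Med. Subgame-perfect outcome: (Med, X) with payoffs (3, 6).
For the simultaneous game, intersect best replies.
Labs Inc.'s best replies: X→High; Y→Low; Z→Low.
Novax's best replies: Low→Z; Med→X; High→Y.
Only (Low, Z) has each player best-responding; Nash payoffs (-2, -5).
Sequential outcome (Med, X) differs from the Nash profile (Low, Z).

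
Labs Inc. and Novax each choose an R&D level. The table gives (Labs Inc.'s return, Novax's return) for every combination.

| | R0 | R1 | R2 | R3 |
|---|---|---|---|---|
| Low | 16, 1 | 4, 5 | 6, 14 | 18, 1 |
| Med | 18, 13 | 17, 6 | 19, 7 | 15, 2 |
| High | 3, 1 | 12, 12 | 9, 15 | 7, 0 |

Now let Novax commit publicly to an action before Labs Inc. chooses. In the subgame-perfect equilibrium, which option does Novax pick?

R0

Solve by backward induction (Novax leads).
- R0: BR = Med, leader payoff 13.
- R1: BR = Med, leader payoff 6.
- R2: BR = Med, leader payoff 7.
- R3: BR = Low, leader payoff 1.
Novax's induced payoffs are 13, 6, 7, 1, so Novax commits to R0. Subgame-perfect outcome: (Med, R0) with payoffs (18, 13).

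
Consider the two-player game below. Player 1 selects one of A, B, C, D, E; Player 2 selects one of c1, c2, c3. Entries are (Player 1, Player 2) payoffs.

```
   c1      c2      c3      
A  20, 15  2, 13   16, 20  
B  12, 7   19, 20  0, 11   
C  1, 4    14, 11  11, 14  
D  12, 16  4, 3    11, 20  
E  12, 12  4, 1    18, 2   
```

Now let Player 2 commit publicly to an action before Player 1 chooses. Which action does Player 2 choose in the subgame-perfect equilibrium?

Backward induction with Player 2 moving first.
- c1 → Player 1 plays A (best of 20, 12, 1, 12, 12); Player 2 gets 15.
- c2 → Player 1 plays B (best of 2, 19, 14, 4, 4); Player 2 gets 20.
- c3 → Player 1 plays E (best of 16, 0, 11, 11, 18); Player 2 gets 2.
Maximizing over 15, 20, 2, Player 2 chooses c2. Subgame-perfect outcome: (B, c2) with payoffs (19, 20).

c2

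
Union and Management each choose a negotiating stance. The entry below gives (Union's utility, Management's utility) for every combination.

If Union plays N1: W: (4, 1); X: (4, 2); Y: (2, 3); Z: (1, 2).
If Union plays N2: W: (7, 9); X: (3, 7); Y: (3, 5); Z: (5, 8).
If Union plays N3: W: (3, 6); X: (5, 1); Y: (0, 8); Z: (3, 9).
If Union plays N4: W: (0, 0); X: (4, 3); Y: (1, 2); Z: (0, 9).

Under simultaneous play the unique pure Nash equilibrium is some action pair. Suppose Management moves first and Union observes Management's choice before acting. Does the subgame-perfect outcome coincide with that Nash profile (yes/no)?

Backward induction with Management moving first.
- W: BR = N2, leader payoff 9.
- X: BR = N3, leader payoff 1.
- Y: BR = N2, leader payoff 5.
- Z: BR = N2, leader payoff 8.
Management's induced payoffs are 9, 1, 5, 8, so Management commits to W. Subgame-perfect outcome: (N2, W) with payoffs (7, 9).
Under simultaneous play:
Union's best replies: W→N2; X→N3; Y→N2; Z→N2.
Management's best replies: N1→Y; N2→W; N3→Z; N4→Z.
Only (N2, W) has each player best-responding; Nash payoffs (7, 9).
Sequential outcome (N2, W) coincides with the Nash profile (N2, W).

yes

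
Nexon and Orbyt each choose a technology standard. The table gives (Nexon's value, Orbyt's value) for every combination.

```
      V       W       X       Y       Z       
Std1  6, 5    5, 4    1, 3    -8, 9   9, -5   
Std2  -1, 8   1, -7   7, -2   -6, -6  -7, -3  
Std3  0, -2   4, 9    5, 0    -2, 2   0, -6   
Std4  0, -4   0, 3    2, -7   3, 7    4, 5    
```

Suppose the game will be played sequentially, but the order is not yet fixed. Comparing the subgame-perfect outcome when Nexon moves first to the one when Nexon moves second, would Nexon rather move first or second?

If Nexon leads: Orbyt's best replies are Std1→Y, Std2→V, Std3→W, Std4→Y; Nexon's induced payoffs -8, -1, 4, 3; outcome (Std3, W), payoffs (4, 9).
If Orbyt leads: Nexon's best replies are V→Std1, W→Std1, X→Std2, Y→Std4, Z→Std1; Orbyt's induced payoffs 5, 4, -2, 7, -5; outcome (Std4, Y), payoffs (3, 7).
Nexon gets 4 moving first and 3 moving second, so Nexon prefers to move first.

first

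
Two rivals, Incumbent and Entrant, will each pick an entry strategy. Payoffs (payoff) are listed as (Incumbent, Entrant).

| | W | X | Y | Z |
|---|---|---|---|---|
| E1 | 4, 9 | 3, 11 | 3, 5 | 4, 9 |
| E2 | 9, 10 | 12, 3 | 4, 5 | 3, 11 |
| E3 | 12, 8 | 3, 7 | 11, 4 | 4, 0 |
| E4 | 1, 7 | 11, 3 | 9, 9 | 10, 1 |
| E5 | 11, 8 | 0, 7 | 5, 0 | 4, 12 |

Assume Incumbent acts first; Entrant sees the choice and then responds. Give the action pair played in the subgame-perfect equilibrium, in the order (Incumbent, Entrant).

Work backward from Entrant's decision.
- E1: BR = X, leader payoff 3.
- E2: BR = Z, leader payoff 3.
- E3: BR = W, leader payoff 12.
- E4: BR = Y, leader payoff 9.
- E5: BR = Z, leader payoff 4.
Maximizing over 3, 3, 12, 9, 4, Incumbent chooses E3. Subgame-perfect outcome: (E3, W) with payoffs (12, 8).

(E3, W)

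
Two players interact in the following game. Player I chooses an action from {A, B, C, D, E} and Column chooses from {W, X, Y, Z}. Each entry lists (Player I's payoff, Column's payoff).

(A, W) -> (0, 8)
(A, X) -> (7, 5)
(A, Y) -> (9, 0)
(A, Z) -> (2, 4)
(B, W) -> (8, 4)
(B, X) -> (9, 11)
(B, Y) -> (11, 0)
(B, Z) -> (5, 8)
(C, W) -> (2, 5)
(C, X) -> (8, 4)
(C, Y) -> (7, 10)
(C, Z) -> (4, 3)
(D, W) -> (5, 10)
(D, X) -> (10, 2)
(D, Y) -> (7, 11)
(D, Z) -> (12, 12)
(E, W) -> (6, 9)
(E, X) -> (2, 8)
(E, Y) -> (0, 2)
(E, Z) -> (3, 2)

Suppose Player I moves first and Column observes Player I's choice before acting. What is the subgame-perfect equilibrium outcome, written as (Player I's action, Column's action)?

(D, Z)

Column best-responds to each possible Player I move:
- A: BR = W, leader payoff 0.
- B: BR = X, leader payoff 9.
- C: BR = Y, leader payoff 7.
- D: BR = Z, leader payoff 12.
- E: BR = W, leader payoff 6.
Maximizing over 0, 9, 7, 12, 6, Player I chooses D. Subgame-perfect outcome: (D, Z) with payoffs (12, 12).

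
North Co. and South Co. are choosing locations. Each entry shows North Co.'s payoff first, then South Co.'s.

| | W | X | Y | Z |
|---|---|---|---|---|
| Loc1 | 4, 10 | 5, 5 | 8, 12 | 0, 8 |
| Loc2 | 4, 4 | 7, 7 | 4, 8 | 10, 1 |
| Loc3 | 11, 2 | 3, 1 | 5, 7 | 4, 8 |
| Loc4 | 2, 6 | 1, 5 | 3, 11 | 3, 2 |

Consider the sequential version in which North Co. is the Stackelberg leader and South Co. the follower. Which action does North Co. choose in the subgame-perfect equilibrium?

South Co. best-responds to each possible North Co. move:
- Loc1 → South Co. plays Y (best of 10, 5, 12, 8); North Co. gets 8.
- Loc2 → South Co. plays Y (best of 4, 7, 8, 1); North Co. gets 4.
- Loc3 → South Co. plays Z (best of 2, 1, 7, 8); North Co. gets 4.
- Loc4 → South Co. plays Y (best of 6, 5, 11, 2); North Co. gets 3.
Among 8, 4, 4, 3, the best is 8 at Loc1. Subgame-perfect outcome: (Loc1, Y) with payoffs (8, 12).

Loc1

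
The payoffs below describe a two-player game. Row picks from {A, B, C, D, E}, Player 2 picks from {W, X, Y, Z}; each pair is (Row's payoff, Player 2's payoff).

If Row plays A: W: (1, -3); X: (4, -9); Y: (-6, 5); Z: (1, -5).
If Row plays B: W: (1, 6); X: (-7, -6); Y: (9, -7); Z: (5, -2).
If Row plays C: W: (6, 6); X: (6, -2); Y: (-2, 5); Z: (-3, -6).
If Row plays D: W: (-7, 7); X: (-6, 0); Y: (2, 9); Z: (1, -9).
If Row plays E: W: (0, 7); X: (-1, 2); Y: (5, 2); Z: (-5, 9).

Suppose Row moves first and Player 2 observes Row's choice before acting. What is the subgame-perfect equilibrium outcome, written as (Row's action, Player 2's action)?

Solve by backward induction (Row leads).
- A: BR = Y, leader payoff -6.
- B: BR = W, leader payoff 1.
- C: BR = W, leader payoff 6.
- D: BR = Y, leader payoff 2.
- E: BR = Z, leader payoff -5.
Among -6, 1, 6, 2, -5, the best is 6 at C. Subgame-perfect outcome: (C, W) with payoffs (6, 6).

(C, W)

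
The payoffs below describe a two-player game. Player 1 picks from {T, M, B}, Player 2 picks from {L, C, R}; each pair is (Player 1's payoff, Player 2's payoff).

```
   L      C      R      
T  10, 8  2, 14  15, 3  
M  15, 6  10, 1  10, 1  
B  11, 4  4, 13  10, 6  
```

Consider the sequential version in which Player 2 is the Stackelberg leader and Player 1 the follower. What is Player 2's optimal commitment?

L

Work backward from Player 1's decision.
- L: BR = M, leader payoff 6.
- C: BR = M, leader payoff 1.
- R: BR = T, leader payoff 3.
Among 6, 1, 3, the best is 6 at L. Subgame-perfect outcome: (M, L) with payoffs (15, 6).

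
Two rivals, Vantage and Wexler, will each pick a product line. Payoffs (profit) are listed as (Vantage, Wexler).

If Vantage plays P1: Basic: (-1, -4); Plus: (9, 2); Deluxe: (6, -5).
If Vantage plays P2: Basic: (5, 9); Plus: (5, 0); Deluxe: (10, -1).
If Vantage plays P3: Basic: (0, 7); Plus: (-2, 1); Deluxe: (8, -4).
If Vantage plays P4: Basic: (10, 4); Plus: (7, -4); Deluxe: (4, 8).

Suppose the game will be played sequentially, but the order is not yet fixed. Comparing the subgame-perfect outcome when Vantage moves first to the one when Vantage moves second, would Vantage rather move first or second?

If Vantage leads: Wexler's best replies are P1→Plus, P2→Basic, P3→Basic, P4→Deluxe; Vantage's induced payoffs 9, 5, 0, 4; outcome (P1, Plus), payoffs (9, 2).
If Wexler leads: Vantage's best replies are Basic→P4, Plus→P1, Deluxe→P2; Wexler's induced payoffs 4, 2, -1; outcome (P4, Basic), payoffs (10, 4).
Vantage gets 9 moving first and 10 moving second, so Vantage prefers to move second.

second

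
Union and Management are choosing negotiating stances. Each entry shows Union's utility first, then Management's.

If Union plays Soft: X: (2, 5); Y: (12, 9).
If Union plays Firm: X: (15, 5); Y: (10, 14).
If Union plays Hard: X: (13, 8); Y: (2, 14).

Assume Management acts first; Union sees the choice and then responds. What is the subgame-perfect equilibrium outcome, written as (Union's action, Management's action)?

Solve by backward induction (Management leads).
- X: BR = Firm, leader payoff 5.
- Y: BR = Soft, leader payoff 9.
Maximizing over 5, 9, Management chooses Y. Subgame-perfect outcome: (Soft, Y) with payoffs (12, 9).

(Soft, Y)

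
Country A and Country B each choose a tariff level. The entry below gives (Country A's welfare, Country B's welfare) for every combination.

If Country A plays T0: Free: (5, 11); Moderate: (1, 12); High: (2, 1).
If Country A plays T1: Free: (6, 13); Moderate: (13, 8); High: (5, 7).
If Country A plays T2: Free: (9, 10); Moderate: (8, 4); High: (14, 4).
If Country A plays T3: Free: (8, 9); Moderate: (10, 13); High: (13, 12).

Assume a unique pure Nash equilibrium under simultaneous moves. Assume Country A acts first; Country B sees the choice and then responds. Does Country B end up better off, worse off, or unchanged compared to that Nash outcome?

Work backward from Country B's decision.
- T0: Country B compares 11, 12, 1 and picks Moderate; Country A would get 1.
- T1: Country B compares 13, 8, 7 and picks Free; Country A would get 6.
- T2: Country B compares 10, 4, 4 and picks Free; Country A would get 9.
- T3: Country B compares 9, 13, 12 and picks Moderate; Country A would get 10.
Country A's induced payoffs are 1, 6, 9, 10, so Country A commits to T3. Subgame-perfect outcome: (T3, Moderate) with payoffs (10, 13).
Now find the simultaneous Nash equilibrium.
Country A's best replies: Free→T2; Moderate→T1; High→T2.
Country B's best replies: T0→Moderate; T1→Free; T2→Free; T3→Moderate.
Only (T2, Free) has each player best-responding; Nash payoffs (9, 10).
Country B earns 13 sequentially versus 10 at the Nash outcome: better off.

better off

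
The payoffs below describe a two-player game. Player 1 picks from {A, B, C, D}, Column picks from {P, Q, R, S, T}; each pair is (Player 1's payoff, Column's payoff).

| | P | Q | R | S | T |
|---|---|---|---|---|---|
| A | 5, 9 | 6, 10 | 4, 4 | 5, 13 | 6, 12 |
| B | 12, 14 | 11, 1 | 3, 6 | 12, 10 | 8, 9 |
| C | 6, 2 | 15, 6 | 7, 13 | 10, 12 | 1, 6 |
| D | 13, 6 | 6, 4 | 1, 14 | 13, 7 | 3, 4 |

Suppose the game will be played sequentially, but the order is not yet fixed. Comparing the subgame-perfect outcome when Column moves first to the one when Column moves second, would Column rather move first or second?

If Player 1 leads: Column's best replies are A→S, B→P, C→R, D→R; Player 1's induced payoffs 5, 12, 7, 1; outcome (B, P), payoffs (12, 14).
If Column leads: Player 1's best replies are P→D, Q→C, R→C, S→D, T→B; Column's induced payoffs 6, 6, 13, 7, 9; outcome (C, R), payoffs (7, 13).
Column gets 13 moving first and 14 moving second, so Column prefers to move second.

second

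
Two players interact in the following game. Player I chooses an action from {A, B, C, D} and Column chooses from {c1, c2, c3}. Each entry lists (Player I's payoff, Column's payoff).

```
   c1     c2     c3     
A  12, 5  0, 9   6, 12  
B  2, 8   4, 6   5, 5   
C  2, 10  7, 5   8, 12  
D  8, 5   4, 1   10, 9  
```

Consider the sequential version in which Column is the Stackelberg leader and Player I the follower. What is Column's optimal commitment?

Backward induction with Column moving first.
- c1 → Player I plays A (best of 12, 2, 2, 8); Column gets 5.
- c2 → Player I plays C (best of 0, 4, 7, 4); Column gets 5.
- c3 → Player I plays D (best of 6, 5, 8, 10); Column gets 9.
Among 5, 5, 9, the best is 9 at c3. Subgame-perfect outcome: (D, c3) with payoffs (10, 9).

c3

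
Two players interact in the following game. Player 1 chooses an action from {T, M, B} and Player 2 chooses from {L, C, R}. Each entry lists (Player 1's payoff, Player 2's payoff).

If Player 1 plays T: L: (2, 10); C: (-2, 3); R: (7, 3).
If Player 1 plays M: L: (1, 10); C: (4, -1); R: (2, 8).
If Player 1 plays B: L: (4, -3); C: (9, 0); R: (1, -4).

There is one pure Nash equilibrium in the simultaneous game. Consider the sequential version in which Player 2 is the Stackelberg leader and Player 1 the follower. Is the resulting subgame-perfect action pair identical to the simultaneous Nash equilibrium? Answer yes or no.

no

Solve by backward induction (Player 2 leads).
- L: BR = B, leader payoff -3.
- C: BR = B, leader payoff 0.
- R: BR = T, leader payoff 3.
Maximizing over -3, 0, 3, Player 2 chooses R. Subgame-perfect outcome: (T, R) with payoffs (7, 3).
For the simultaneous game, intersect best replies.
Player 1's best replies: L→B; C→B; R→T.
Player 2's best replies: T→L; M→L; B→C.
The unique mutual best reply is (B, C), giving (9, 0).
Sequential outcome (T, R) differs from the Nash profile (B, C).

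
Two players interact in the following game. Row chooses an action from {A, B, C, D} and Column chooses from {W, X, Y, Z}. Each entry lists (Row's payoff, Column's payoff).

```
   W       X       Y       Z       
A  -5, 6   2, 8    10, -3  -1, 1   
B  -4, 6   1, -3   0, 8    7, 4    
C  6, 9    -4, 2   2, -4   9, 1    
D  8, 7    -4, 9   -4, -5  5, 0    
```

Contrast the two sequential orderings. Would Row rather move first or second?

If Row leads: Column's best replies are A→X, B→Y, C→W, D→X; Row's induced payoffs 2, 0, 6, -4; outcome (C, W), payoffs (6, 9).
If Column leads: Row's best replies are W→D, X→A, Y→A, Z→C; Column's induced payoffs 7, 8, -3, 1; outcome (A, X), payoffs (2, 8).
Row gets 6 moving first and 2 moving second, so Row prefers to move first.

first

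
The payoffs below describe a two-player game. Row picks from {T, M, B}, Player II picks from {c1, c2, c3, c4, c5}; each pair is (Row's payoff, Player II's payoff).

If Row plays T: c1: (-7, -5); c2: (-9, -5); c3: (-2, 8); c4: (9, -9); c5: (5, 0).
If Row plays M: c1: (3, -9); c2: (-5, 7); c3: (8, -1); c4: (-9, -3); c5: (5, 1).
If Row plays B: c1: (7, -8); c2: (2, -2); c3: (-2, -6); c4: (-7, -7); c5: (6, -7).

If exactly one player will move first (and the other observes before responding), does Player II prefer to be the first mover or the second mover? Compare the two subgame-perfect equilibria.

first

If Row leads: Player II's best replies are T→c3, M→c2, B→c2; Row's induced payoffs -2, -5, 2; outcome (B, c2), payoffs (2, -2).
If Player II leads: Row's best replies are c1→B, c2→B, c3→M, c4→T, c5→B; Player II's induced payoffs -8, -2, -1, -9, -7; outcome (M, c3), payoffs (8, -1).
Player II gets -1 moving first and -2 moving second, so Player II prefers to move first.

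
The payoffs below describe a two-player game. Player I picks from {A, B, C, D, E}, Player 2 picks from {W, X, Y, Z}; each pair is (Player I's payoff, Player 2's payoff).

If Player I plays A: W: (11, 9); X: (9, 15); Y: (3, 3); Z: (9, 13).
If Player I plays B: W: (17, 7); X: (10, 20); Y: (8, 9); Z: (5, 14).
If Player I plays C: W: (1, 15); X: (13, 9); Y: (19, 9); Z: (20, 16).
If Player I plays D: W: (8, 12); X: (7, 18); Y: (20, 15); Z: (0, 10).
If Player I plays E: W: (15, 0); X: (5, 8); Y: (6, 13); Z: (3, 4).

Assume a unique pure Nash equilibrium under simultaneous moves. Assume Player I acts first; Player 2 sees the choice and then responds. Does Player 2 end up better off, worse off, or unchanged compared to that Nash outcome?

unchanged

Work backward from Player 2's decision.
- A: Player 2 compares 9, 15, 3, 13 and picks X; Player I would get 9.
- B: Player 2 compares 7, 20, 9, 14 and picks X; Player I would get 10.
- C: Player 2 compares 15, 9, 9, 16 and picks Z; Player I would get 20.
- D: Player 2 compares 12, 18, 15, 10 and picks X; Player I would get 7.
- E: Player 2 compares 0, 8, 13, 4 and picks Y; Player I would get 6.
Maximizing over 9, 10, 20, 7, 6, Player I chooses C. Subgame-perfect outcome: (C, Z) with payoffs (20, 16).
Under simultaneous play:
Player I's best replies: W→B; X→C; Y→D; Z→C.
Player 2's best replies: A→X; B→X; C→Z; D→X; E→Y.
Only (C, Z) has each player best-responding; Nash payoffs (20, 16).
Player 2 earns 16 sequentially versus 16 at the Nash outcome: unchanged.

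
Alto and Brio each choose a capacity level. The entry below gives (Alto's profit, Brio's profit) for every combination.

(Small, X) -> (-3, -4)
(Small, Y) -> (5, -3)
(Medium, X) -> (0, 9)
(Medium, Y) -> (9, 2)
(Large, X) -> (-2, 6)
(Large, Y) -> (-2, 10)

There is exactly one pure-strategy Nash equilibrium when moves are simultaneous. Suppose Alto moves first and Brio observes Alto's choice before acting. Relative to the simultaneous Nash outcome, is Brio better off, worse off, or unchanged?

Brio best-responds to each possible Alto move:
- Small: BR = Y, leader payoff 5.
- Medium: BR = X, leader payoff 0.
- Large: BR = Y, leader payoff -2.
Maximizing over 5, 0, -2, Alto chooses Small. Subgame-perfect outcome: (Small, Y) with payoffs (5, -3).
Now find the simultaneous Nash equilibrium.
Alto's best replies: X→Medium; Y→Medium.
Brio's best replies: Small→Y; Medium→X; Large→Y.
Only (Medium, X) has each player best-responding; Nash payoffs (0, 9).
Brio earns -3 sequentially versus 9 at the Nash outcome: worse off.

worse off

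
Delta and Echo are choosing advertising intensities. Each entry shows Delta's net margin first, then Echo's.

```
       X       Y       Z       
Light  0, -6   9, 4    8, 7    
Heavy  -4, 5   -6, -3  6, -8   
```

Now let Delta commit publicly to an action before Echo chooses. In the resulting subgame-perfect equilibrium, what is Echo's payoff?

Echo best-responds to each possible Delta move:
- Light: Echo compares -6, 4, 7 and picks Z; Delta would get 8.
- Heavy: Echo compares 5, -3, -8 and picks X; Delta would get -4.
Delta's induced payoffs are 8, -4, so Delta commits to Light. Subgame-perfect outcome: (Light, Z) with payoffs (8, 7).

7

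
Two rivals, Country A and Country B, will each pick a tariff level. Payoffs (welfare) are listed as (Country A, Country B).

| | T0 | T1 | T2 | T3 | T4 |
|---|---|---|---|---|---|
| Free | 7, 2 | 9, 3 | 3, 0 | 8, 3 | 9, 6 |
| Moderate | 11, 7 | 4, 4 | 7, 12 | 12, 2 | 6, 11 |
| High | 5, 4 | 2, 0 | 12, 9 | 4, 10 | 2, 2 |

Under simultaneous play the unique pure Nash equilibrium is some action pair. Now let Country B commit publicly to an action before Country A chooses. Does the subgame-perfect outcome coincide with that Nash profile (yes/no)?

no

Country A best-responds to each possible Country B move:
- T0 → Country A plays Moderate (best of 7, 11, 5); Country B gets 7.
- T1 → Country A plays Free (best of 9, 4, 2); Country B gets 3.
- T2 → Country A plays High (best of 3, 7, 12); Country B gets 9.
- T3 → Country A plays Moderate (best of 8, 12, 4); Country B gets 2.
- T4 → Country A plays Free (best of 9, 6, 2); Country B gets 6.
Country B's induced payoffs are 7, 3, 9, 2, 6, so Country B commits to T2. Subgame-perfect outcome: (High, T2) with payoffs (12, 9).
Now find the simultaneous Nash equilibrium.
Country A's best replies: T0→Moderate; T1→Free; T2→High; T3→Moderate; T4→Free.
Country B's best replies: Free→T4; Moderate→T2; High→T3.
The unique mutual best reply is (Free, T4), giving (9, 6).
Sequential outcome (High, T2) differs from the Nash profile (Free, T4).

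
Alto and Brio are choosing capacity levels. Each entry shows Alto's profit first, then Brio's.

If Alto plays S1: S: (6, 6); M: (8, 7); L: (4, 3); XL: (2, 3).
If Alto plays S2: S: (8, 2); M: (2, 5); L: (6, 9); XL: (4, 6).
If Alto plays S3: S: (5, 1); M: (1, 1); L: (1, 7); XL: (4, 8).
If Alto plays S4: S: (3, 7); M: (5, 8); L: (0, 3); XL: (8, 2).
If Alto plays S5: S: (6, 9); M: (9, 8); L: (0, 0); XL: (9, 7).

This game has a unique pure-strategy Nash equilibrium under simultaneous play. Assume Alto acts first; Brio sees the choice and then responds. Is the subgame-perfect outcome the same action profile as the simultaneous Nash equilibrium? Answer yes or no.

Solve by backward induction (Alto leads).
- S1 → Brio plays M (best of 6, 7, 3, 3); Alto gets 8.
- S2 → Brio plays L (best of 2, 5, 9, 6); Alto gets 6.
- S3 → Brio plays XL (best of 1, 1, 7, 8); Alto gets 4.
- S4 → Brio plays M (best of 7, 8, 3, 2); Alto gets 5.
- S5 → Brio plays S (best of 9, 8, 0, 7); Alto gets 6.
Among 8, 6, 4, 5, 6, the best is 8 at S1. Subgame-perfect outcome: (S1, M) with payoffs (8, 7).
Now find the simultaneous Nash equilibrium.
Alto's best replies: S→S2; M→S5; L→S2; XL→S5.
Brio's best replies: S1→M; S2→L; S3→XL; S4→M; S5→S.
The unique mutual best reply is (S2, L), giving (6, 9).
Sequential outcome (S1, M) differs from the Nash profile (S2, L).

no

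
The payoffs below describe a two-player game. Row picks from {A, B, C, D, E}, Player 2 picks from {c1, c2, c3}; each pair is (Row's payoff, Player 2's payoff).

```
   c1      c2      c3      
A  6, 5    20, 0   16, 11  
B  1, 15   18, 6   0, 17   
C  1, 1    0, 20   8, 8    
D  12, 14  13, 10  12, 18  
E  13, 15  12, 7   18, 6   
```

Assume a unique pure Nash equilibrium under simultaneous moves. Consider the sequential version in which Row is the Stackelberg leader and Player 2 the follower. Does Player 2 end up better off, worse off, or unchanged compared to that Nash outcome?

Solve by backward induction (Row leads).
- A: BR = c3, leader payoff 16.
- B: BR = c3, leader payoff 0.
- C: BR = c2, leader payoff 0.
- D: BR = c3, leader payoff 12.
- E: BR = c1, leader payoff 13.
Maximizing over 16, 0, 0, 12, 13, Row chooses A. Subgame-perfect outcome: (A, c3) with payoffs (16, 11).
For the simultaneous game, intersect best replies.
Row's best replies: c1→E; c2→A; c3→E.
Player 2's best replies: A→c3; B→c3; C→c2; D→c3; E→c1.
Only (E, c1) has each player best-responding; Nash payoffs (13, 15).
Player 2 earns 11 sequentially versus 15 at the Nash outcome: worse off.

worse off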